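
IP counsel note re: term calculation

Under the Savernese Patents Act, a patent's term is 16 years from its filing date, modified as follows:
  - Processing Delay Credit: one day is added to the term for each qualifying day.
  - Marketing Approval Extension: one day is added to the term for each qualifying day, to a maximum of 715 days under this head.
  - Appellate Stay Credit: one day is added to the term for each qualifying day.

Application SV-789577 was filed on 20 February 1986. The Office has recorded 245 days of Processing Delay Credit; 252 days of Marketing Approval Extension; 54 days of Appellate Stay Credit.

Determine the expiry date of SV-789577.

Base term: filing date + 16 years → 20 February 2002.
Processing Delay Credit: +245 days → 23 October 2002.
Marketing Approval Extension: 252 days (within the 715-day cap) → +252 days → 2 July 2003.
Appellate Stay Credit: +54 days → 25 August 2003.

August 25, 2003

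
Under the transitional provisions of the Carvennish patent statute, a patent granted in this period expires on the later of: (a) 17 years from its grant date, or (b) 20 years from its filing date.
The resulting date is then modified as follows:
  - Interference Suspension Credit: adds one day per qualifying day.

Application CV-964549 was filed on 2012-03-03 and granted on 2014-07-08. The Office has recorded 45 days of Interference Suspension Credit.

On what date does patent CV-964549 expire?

April 17, 2032

(a) grant + 17 years → 8 July 2031.
(b) filing + 20 years → 3 March 2032.
Later of the two: 3 March 2032.
Interference Suspension Credit: +45 days → 17 April 2032.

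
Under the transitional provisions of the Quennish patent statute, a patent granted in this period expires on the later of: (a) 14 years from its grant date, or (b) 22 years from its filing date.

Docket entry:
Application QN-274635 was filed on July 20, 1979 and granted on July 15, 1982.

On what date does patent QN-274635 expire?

July 20, 2001

(a) grant + 14 years → 15 July 1996.
(b) filing + 22 years → 20 July 2001.
Later of the two: 20 July 2001.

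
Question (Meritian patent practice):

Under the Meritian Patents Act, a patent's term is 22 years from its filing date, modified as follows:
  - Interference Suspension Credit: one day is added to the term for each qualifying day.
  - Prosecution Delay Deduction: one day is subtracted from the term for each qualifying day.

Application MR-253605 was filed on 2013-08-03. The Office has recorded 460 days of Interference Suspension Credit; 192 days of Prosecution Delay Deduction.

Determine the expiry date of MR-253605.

Base term: filing date + 22 years → 3 August 2035.
Interference Suspension Credit: +460 days → 5 November 2036.
Prosecution Delay Deduction: −192 days → 27 April 2036.

2036-04-27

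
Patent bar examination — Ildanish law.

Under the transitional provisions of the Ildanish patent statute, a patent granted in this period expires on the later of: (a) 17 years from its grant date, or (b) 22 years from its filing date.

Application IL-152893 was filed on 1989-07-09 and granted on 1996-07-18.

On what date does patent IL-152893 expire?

July 18, 2013

(a) grant + 17 years → 18 July 2013.
(b) filing + 22 years → 9 July 2011.
Later of the two: 18 July 2013.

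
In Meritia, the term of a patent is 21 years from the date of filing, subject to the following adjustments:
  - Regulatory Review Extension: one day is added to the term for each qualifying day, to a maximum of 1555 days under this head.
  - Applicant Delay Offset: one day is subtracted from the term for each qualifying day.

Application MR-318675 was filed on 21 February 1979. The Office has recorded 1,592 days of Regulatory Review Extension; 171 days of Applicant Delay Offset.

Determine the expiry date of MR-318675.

2003-12-06

Base term: filing date + 21 years → 21 February 2000.
Regulatory Review Extension: 1592 days claimed exceeds the 1555-day cap, so +1555 days → 25 May 2004.
Applicant Delay Offset: −171 days → 6 December 2003.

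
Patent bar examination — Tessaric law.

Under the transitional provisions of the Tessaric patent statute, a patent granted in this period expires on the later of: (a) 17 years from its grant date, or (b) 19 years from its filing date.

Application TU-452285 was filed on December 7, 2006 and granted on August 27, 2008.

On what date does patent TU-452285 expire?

December 7, 2025

(a) grant + 17 years → 27 August 2025.
(b) filing + 19 years → 7 December 2025.
Later of the two: 7 December 2025.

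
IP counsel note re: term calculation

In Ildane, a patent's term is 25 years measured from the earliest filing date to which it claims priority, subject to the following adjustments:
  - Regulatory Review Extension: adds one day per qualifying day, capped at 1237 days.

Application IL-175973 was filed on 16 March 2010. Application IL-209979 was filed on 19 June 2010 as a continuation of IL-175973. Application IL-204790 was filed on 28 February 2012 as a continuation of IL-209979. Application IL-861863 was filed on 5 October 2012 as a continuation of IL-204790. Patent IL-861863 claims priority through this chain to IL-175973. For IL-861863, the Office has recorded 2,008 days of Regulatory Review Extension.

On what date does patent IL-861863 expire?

Earliest priority filing: 16 March 2010.
Base term: 16 March 2010 + 25 years → 16 March 2035.
Regulatory Review Extension: 2008 days claimed exceeds the 1237-day cap, so +1237 days → 4 August 2038.

2038-08-04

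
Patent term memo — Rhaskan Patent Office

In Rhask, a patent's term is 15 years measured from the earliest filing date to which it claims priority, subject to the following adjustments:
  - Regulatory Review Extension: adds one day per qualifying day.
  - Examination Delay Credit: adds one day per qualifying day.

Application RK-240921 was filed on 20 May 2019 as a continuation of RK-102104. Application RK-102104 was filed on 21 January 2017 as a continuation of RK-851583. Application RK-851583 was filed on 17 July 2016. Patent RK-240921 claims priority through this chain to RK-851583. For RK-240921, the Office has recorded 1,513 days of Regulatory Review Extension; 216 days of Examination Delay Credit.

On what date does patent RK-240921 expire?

Earliest priority filing: 17 July 2016.
Base term: 17 July 2016 + 15 years → 17 July 2031.
Regulatory Review Extension: +1513 days → 7 September 2035.
Examination Delay Credit: +216 days → 10 April 2036.

2036-04-10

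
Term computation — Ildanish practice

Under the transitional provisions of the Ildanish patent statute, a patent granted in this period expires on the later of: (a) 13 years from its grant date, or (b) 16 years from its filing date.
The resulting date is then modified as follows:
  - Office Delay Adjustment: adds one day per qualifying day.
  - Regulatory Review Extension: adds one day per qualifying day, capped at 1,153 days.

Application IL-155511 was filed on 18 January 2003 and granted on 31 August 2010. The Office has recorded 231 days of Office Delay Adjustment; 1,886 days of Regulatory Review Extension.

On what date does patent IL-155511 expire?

2027-06-15

(a) grant + 13 years → 31 August 2023.
(b) filing + 16 years → 18 January 2019.
Later of the two: 31 August 2023.
Office Delay Adjustment: +231 days → 18 April 2024.
Regulatory Review Extension: 1886 days claimed exceeds the 1153-day cap, so +1153 days → 15 June 2027.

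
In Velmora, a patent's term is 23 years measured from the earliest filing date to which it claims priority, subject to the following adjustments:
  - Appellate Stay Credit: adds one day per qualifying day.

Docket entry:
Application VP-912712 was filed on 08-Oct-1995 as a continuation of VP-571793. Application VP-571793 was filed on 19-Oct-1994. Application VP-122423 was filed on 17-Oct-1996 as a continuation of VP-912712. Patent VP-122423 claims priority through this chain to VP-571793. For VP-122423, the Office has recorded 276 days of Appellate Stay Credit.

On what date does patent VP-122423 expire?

Earliest priority filing: 19 October 1994.
Base term: 19 October 1994 + 23 years → 19 October 2017.
Appellate Stay Credit: +276 days → 22 July 2018.

2018-07-22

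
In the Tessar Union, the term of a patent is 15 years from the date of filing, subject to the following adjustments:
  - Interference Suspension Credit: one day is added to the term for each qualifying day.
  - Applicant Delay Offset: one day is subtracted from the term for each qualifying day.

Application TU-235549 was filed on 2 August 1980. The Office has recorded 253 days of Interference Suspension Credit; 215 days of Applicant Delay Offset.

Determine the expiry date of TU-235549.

September 9, 1995

Base term: filing date + 15 years → 2 August 1995.
Interference Suspension Credit: +253 days → 11 April 1996.
Applicant Delay Offset: −215 days → 9 September 1995.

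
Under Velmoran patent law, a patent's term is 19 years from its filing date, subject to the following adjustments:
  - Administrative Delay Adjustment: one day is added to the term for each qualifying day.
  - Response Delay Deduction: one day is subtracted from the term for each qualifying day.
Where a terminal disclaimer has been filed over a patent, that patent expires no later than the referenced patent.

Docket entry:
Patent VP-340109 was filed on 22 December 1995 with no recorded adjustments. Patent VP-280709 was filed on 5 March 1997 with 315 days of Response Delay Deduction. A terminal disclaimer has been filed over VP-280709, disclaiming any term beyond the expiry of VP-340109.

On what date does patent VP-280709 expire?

December 22, 2014

Natural term of VP-280709:
  Base: filing + 19 years → 5 March 2016.
  Response Delay Deduction: −315 days → 25 April 2015.
Expiry of referenced patent VP-340109:
  Base: filing + 19 years → 22 December 2014.
Terminal disclaimer: VP-280709 expires on the earlier of 25 April 2015 and 22 December 2014.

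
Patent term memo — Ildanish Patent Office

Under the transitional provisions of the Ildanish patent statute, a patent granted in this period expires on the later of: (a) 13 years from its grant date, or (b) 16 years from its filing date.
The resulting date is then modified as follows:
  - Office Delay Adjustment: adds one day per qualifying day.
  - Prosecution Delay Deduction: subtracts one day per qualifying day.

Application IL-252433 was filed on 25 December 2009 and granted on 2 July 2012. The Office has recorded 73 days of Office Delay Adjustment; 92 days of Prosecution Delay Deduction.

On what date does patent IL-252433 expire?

(a) grant + 13 years → 2 July 2025.
(b) filing + 16 years → 25 December 2025.
Later of the two: 25 December 2025.
Office Delay Adjustment: +73 days → 8 March 2026.
Prosecution Delay Deduction: −92 days → 6 December 2025.

December 6, 2025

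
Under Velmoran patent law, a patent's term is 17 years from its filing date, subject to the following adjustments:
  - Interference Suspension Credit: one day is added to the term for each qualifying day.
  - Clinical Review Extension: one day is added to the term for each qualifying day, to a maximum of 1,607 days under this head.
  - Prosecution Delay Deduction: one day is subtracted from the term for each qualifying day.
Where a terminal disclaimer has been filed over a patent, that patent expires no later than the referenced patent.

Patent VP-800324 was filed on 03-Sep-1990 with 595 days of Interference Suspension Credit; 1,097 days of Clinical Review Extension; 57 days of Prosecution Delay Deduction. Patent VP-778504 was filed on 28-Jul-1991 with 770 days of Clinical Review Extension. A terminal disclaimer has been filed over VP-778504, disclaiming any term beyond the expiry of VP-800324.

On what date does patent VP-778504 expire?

Natural term of VP-778504:
  Base: filing + 17 years → 28 July 2008.
  Clinical Review Extension: 770 days (within the 1607-day cap) → +770 days → 6 September 2010.
Expiry of referenced patent VP-800324:
  Base: filing + 17 years → 3 September 2007.
  Interference Suspension Credit: +595 days → 20 April 2009.
  Clinical Review Extension: 1097 days (within the 1607-day cap) → +1097 days → 21 April 2012.
  Prosecution Delay Deduction: −57 days → 24 February 2012.
Terminal disclaimer: VP-778504 expires on the earlier of 6 September 2010 and 24 February 2012.

2010-09-06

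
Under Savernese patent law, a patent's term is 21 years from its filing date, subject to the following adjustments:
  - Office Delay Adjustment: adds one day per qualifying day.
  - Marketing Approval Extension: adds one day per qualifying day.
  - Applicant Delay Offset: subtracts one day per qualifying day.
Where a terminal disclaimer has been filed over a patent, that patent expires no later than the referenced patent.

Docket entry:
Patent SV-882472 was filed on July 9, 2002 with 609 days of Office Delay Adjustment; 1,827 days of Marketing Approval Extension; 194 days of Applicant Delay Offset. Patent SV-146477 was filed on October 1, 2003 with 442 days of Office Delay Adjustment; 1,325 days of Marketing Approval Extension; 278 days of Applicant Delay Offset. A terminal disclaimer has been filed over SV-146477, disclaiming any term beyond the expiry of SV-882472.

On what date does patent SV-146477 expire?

October 29, 2028

Natural term of SV-146477:
  Base: filing + 21 years → 1 October 2024.
  Office Delay Adjustment: +442 days → 17 December 2025.
  Marketing Approval Extension: +1325 days → 3 August 2029.
  Applicant Delay Offset: −278 days → 29 October 2028.
Expiry of referenced patent SV-882472:
  Base: filing + 21 years → 9 July 2023.
  Office Delay Adjustment: +609 days → 9 March 2025.
  Marketing Approval Extension: +1827 days → 10 March 2030.
  Applicant Delay Offset: −194 days → 28 August 2029.
Terminal disclaimer: SV-146477 expires on the earlier of 29 October 2028 and 28 August 2029.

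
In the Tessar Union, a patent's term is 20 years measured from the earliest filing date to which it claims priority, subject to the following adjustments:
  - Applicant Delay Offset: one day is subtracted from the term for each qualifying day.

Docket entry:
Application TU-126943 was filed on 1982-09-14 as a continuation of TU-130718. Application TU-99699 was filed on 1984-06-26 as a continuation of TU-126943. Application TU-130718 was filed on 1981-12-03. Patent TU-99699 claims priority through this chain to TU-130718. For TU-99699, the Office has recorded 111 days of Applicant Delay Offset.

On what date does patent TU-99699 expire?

August 14, 2001

Earliest priority filing: 3 December 1981.
Base term: 3 December 1981 + 20 years → 3 December 2001.
Applicant Delay Offset: −111 days → 14 August 2001.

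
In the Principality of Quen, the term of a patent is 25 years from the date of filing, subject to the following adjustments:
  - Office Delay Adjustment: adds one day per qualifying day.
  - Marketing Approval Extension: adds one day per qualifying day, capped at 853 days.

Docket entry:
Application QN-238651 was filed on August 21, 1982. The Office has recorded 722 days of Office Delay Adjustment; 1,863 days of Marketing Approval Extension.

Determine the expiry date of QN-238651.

2011-12-13

Base term: filing date + 25 years → 21 August 2007.
Office Delay Adjustment: +722 days → 12 August 2009.
Marketing Approval Extension: 1863 days claimed exceeds the 853-day cap, so +853 days → 13 December 2011.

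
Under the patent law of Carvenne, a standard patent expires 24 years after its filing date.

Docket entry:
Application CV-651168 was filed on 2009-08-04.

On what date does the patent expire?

August 4, 2033

Filing date + 24 years → 4 August 2033.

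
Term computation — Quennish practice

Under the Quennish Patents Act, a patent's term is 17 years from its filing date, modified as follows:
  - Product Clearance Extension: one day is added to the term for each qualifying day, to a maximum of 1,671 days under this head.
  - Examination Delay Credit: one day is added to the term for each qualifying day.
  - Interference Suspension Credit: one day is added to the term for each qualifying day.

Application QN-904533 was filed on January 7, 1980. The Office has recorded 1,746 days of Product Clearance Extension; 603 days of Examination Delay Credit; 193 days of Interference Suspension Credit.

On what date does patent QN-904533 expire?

Base term: filing date + 17 years → 7 January 1997.
Product Clearance Extension: 1746 days claimed exceeds the 1671-day cap, so +1671 days → 5 August 2001.
Examination Delay Credit: +603 days → 31 March 2003.
Interference Suspension Credit: +193 days → 10 October 2003.

2003-10-10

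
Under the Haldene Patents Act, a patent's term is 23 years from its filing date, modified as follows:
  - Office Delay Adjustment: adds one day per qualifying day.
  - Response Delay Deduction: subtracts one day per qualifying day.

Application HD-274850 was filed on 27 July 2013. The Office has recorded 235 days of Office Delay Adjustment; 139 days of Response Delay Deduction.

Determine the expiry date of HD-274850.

October 31, 2036

Base term: filing date + 23 years → 27 July 2036.
Office Delay Adjustment: +235 days → 19 March 2037.
Response Delay Deduction: −139 days → 31 October 2036.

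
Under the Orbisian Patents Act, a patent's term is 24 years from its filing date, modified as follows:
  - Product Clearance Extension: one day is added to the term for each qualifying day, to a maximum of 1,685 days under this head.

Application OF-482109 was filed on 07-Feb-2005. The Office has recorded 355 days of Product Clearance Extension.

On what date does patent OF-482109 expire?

Base term: filing date + 24 years → 7 February 2029.
Product Clearance Extension: 355 days (within the 1685-day cap) → +355 days → 28 January 2030.

January 28, 2030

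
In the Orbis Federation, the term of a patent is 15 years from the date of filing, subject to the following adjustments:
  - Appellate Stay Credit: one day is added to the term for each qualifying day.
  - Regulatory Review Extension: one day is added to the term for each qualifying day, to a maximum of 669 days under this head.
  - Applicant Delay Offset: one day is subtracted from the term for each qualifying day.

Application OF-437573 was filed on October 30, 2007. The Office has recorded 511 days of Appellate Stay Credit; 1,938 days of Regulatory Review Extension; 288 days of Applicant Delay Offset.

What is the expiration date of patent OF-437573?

Base term: filing date + 15 years → 30 October 2022.
Appellate Stay Credit: +511 days → 24 March 2024.
Regulatory Review Extension: 1938 days claimed exceeds the 669-day cap, so +669 days → 22 January 2026.
Applicant Delay Offset: −288 days → 9 April 2025.

2025-04-09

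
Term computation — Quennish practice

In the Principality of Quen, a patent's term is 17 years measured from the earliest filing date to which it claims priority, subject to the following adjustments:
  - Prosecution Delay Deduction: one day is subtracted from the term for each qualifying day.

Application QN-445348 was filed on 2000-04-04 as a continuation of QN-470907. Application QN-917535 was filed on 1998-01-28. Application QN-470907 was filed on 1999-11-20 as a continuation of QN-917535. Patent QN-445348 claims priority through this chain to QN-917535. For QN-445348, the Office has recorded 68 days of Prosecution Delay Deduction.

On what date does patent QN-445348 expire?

November 21, 2014

Earliest priority filing: 28 January 1998.
Base term: 28 January 1998 + 17 years → 28 January 2015.
Prosecution Delay Deduction: −68 days → 21 November 2014.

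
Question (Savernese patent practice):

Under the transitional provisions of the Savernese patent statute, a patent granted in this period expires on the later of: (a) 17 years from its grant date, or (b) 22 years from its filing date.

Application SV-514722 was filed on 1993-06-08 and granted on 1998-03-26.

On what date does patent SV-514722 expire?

June 8, 2015

(a) grant + 17 years → 26 March 2015.
(b) filing + 22 years → 8 June 2015.
Later of the two: 8 June 2015.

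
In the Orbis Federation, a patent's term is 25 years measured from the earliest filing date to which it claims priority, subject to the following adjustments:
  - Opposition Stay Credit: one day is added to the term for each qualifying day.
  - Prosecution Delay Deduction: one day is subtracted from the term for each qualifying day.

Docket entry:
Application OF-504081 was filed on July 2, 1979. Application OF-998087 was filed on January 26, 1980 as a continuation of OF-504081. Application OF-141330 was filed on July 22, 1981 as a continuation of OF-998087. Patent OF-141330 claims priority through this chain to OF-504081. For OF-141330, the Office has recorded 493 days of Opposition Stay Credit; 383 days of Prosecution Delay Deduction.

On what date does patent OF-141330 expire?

Earliest priority filing: 2 July 1979.
Base term: 2 July 1979 + 25 years → 2 July 2004.
Opposition Stay Credit: +493 days → 7 November 2005.
Prosecution Delay Deduction: −383 days → 20 October 2004.

2004-10-20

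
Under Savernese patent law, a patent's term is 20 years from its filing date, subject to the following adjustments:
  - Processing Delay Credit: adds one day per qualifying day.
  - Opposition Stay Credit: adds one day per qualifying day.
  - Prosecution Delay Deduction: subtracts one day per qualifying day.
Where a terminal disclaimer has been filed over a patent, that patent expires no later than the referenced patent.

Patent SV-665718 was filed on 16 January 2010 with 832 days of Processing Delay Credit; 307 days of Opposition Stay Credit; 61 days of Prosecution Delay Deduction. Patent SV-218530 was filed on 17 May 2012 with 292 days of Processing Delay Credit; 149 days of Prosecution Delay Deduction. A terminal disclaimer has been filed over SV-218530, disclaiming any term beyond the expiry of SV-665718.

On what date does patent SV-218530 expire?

Natural term of SV-218530:
  Base: filing + 20 years → 17 May 2032.
  Processing Delay Credit: +292 days → 5 March 2033.
  Prosecution Delay Deduction: −149 days → 7 October 2032.
Expiry of referenced patent SV-665718:
  Base: filing + 20 years → 16 January 2030.
  Processing Delay Credit: +832 days → 27 April 2032.
  Opposition Stay Credit: +307 days → 28 February 2033.
  Prosecution Delay Deduction: −61 days → 29 December 2032.
Terminal disclaimer: SV-218530 expires on the earlier of 7 October 2032 and 29 December 2032.

2032-10-07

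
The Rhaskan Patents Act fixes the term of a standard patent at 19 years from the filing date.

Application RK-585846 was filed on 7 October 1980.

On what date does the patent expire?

October 7, 1999

Filing date + 19 years → 7 October 1999.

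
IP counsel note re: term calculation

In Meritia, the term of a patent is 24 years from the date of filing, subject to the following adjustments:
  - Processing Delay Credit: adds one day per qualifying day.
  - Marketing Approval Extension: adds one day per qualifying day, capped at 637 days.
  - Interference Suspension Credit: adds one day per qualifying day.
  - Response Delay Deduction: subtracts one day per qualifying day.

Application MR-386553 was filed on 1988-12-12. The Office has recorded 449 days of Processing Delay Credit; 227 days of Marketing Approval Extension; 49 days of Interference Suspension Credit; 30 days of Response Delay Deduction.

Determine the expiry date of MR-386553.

Base term: filing date + 24 years → 12 December 2012.
Processing Delay Credit: +449 days → 6 March 2014.
Marketing Approval Extension: 227 days (within the 637-day cap) → +227 days → 19 October 2014.
Interference Suspension Credit: +49 days → 7 December 2014.
Response Delay Deduction: −30 days → 7 November 2014.

November 7, 2014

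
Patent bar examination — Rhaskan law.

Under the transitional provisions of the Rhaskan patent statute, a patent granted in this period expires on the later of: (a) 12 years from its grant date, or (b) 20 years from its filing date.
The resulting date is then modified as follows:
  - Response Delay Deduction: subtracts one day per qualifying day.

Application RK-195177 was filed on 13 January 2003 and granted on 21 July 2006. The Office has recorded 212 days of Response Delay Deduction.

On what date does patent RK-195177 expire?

2022-06-15

(a) grant + 12 years → 21 July 2018.
(b) filing + 20 years → 13 January 2023.
Later of the two: 13 January 2023.
Response Delay Deduction: −212 days → 15 June 2022.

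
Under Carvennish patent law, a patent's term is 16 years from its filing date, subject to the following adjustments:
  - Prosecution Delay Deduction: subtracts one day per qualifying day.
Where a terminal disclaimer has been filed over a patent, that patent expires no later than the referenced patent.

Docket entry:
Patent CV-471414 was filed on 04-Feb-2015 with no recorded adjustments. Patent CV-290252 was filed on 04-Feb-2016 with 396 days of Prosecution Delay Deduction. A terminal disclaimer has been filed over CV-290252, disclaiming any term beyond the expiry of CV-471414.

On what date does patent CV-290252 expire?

2031-01-04

Natural term of CV-290252:
  Base: filing + 16 years → 4 February 2032.
  Prosecution Delay Deduction: −396 days → 4 January 2031.
Expiry of referenced patent CV-471414:
  Base: filing + 16 years → 4 February 2031.
Terminal disclaimer: CV-290252 expires on the earlier of 4 January 2031 and 4 February 2031.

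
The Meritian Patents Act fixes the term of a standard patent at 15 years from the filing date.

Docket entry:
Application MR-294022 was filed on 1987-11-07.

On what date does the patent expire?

November 7, 2002

Filing date + 15 years → 7 November 2002.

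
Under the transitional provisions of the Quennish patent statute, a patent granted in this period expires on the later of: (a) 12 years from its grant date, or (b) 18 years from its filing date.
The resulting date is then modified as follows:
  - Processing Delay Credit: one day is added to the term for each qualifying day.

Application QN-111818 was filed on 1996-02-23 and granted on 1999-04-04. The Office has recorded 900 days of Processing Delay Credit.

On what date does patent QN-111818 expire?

2016-08-11

(a) grant + 12 years → 4 April 2011.
(b) filing + 18 years → 23 February 2014.
Later of the two: 23 February 2014.
Processing Delay Credit: +900 days → 11 August 2016.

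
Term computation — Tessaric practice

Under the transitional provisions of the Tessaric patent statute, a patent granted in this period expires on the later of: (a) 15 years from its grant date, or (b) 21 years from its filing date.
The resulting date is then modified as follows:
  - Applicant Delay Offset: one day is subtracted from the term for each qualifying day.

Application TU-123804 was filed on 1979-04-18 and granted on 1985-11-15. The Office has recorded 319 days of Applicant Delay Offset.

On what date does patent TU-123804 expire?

January 1, 2000

(a) grant + 15 years → 15 November 2000.
(b) filing + 21 years → 18 April 2000.
Later of the two: 15 November 2000.
Applicant Delay Offset: −319 days → 1 January 2000.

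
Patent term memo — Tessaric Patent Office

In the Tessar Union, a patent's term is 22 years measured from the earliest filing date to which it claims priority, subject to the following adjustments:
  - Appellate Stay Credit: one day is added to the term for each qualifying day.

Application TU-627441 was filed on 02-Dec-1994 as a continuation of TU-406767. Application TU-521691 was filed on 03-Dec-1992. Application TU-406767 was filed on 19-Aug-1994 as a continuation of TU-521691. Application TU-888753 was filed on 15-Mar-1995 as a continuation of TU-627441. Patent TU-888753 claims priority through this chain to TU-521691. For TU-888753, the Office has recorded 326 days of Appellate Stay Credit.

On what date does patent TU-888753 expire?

Earliest priority filing: 3 December 1992.
Base term: 3 December 1992 + 22 years → 3 December 2014.
Appellate Stay Credit: +326 days → 25 October 2015.

2015-10-25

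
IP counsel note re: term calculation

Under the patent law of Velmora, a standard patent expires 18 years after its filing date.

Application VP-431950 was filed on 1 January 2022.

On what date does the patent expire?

2040-01-01

Filing date + 18 years → 1 January 2040.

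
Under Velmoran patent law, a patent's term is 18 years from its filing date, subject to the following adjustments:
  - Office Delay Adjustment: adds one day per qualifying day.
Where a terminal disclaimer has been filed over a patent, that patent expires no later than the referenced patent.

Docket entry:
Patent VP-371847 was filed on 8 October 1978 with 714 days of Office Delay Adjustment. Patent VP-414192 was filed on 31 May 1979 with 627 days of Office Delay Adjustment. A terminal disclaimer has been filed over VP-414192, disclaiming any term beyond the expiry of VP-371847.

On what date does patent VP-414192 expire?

Natural term of VP-414192:
  Base: filing + 18 years → 31 May 1997.
  Office Delay Adjustment: +627 days → 17 February 1999.
Expiry of referenced patent VP-371847:
  Base: filing + 18 years → 8 October 1996.
  Office Delay Adjustment: +714 days → 22 September 1998.
Terminal disclaimer: VP-414192 expires on the earlier of 17 February 1999 and 22 September 1998.

September 22, 1998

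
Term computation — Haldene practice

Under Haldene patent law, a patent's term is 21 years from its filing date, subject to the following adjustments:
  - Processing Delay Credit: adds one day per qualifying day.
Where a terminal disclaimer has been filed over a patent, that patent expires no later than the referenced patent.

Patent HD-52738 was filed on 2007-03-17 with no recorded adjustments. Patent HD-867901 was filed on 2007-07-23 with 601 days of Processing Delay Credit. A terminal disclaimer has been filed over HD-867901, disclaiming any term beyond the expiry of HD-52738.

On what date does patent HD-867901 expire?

Natural term of HD-867901:
  Base: filing + 21 years → 23 July 2028.
  Processing Delay Credit: +601 days → 16 March 2030.
Expiry of referenced patent HD-52738:
  Base: filing + 21 years → 17 March 2028.
Terminal disclaimer: HD-867901 expires on the earlier of 16 March 2030 and 17 March 2028.

2028-03-17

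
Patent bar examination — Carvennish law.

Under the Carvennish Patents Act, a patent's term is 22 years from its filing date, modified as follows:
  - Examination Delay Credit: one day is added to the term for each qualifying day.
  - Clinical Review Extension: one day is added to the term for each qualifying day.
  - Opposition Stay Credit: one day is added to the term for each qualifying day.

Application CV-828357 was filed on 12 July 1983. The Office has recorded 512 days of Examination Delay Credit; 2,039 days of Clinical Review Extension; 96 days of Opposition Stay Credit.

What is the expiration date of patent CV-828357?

Base term: filing date + 22 years → 12 July 2005.
Examination Delay Credit: +512 days → 6 December 2006.
Clinical Review Extension: +2039 days → 6 July 2012.
Opposition Stay Credit: +96 days → 10 October 2012.

October 10, 2012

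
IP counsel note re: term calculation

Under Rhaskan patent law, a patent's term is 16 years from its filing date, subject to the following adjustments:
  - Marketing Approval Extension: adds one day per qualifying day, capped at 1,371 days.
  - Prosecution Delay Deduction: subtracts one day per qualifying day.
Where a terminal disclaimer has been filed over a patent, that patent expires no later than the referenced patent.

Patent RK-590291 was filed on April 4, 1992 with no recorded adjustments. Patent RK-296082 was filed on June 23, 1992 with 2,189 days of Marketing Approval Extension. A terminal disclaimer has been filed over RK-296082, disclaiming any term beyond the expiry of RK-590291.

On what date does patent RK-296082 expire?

2008-04-04

Natural term of RK-296082:
  Base: filing + 16 years → 23 June 2008.
  Marketing Approval Extension: 2189 days claimed exceeds the 1371-day cap, so +1371 days → 25 March 2012.
Expiry of referenced patent RK-590291:
  Base: filing + 16 years → 4 April 2008.
Terminal disclaimer: RK-296082 expires on the earlier of 25 March 2012 and 4 April 2008.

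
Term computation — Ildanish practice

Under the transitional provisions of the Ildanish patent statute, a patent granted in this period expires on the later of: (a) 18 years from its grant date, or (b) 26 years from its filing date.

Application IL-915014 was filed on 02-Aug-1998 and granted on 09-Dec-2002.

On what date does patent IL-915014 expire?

2024-08-02

(a) grant + 18 years → 9 December 2020.
(b) filing + 26 years → 2 August 2024.
Later of the two: 2 August 2024.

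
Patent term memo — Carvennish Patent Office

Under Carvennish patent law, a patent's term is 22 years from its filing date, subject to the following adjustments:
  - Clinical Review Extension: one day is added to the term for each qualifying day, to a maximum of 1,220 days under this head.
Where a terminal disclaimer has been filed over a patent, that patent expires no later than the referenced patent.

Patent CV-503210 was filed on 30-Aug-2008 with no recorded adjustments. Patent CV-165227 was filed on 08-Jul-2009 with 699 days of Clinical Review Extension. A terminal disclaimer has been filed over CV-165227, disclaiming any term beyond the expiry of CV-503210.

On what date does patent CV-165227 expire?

August 30, 2030

Natural term of CV-165227:
  Base: filing + 22 years → 8 July 2031.
  Clinical Review Extension: 699 days (within the 1220-day cap) → +699 days → 6 June 2033.
Expiry of referenced patent CV-503210:
  Base: filing + 22 years → 30 August 2030.
Terminal disclaimer: CV-165227 expires on the earlier of 6 June 2033 and 30 August 2030.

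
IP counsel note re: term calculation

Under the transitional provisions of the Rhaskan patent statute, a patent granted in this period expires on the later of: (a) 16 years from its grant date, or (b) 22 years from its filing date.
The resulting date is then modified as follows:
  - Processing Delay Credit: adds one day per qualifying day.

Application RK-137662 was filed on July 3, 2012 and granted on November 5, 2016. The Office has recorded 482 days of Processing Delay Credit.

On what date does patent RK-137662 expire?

(a) grant + 16 years → 5 November 2032.
(b) filing + 22 years → 3 July 2034.
Later of the two: 3 July 2034.
Processing Delay Credit: +482 days → 28 October 2035.

2035-10-28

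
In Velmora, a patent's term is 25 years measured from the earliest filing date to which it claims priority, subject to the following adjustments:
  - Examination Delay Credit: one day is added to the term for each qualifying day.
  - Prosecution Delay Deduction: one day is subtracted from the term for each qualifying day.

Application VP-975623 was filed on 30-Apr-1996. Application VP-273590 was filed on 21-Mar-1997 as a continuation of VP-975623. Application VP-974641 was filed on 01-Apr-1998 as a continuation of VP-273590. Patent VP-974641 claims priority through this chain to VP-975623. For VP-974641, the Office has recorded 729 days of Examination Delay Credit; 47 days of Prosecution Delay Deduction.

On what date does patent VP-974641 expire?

2023-03-13

Earliest priority filing: 30 April 1996.
Base term: 30 April 1996 + 25 years → 30 April 2021.
Examination Delay Credit: +729 days → 29 April 2023.
Prosecution Delay Deduction: −47 days → 13 March 2023.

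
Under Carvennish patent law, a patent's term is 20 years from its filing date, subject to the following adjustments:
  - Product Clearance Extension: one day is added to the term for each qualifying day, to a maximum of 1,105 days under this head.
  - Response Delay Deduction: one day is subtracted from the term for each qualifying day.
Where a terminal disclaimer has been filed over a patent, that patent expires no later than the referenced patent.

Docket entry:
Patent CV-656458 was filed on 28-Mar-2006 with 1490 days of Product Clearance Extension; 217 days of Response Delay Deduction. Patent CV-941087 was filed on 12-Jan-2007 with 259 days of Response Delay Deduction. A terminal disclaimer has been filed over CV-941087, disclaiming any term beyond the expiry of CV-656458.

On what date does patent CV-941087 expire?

2026-04-28

Natural term of CV-941087:
  Base: filing + 20 years → 12 January 2027.
  Response Delay Deduction: −259 days → 28 April 2026.
Expiry of referenced patent CV-656458:
  Base: filing + 20 years → 28 March 2026.
  Product Clearance Extension: 1490 days claimed exceeds the 1105-day cap, so +1105 days → 6 April 2029.
  Response Delay Deduction: −217 days → 1 September 2028.
Terminal disclaimer: CV-941087 expires on the earlier of 28 April 2026 and 1 September 2028.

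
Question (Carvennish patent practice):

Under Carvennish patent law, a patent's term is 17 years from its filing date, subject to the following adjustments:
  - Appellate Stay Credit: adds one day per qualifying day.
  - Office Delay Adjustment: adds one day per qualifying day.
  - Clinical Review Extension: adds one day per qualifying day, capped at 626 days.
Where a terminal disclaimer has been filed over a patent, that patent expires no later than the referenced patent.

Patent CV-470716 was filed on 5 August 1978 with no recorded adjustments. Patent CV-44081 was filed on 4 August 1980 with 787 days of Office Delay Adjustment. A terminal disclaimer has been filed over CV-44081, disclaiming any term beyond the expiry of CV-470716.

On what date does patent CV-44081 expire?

August 5, 1995

Natural term of CV-44081:
  Base: filing + 17 years → 4 August 1997.
  Office Delay Adjustment: +787 days → 30 September 1999.
Expiry of referenced patent CV-470716:
  Base: filing + 17 years → 5 August 1995.
Terminal disclaimer: CV-44081 expires on the earlier of 30 September 1999 and 5 August 1995.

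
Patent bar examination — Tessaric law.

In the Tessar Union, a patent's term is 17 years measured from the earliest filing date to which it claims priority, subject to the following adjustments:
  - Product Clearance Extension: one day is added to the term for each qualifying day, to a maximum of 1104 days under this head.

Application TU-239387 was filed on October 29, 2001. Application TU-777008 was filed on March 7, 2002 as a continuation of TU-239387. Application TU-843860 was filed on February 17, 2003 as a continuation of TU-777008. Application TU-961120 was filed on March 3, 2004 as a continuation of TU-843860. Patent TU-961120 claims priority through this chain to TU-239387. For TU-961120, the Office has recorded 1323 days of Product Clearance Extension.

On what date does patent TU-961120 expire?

Earliest priority filing: 29 October 2001.
Base term: 29 October 2001 + 17 years → 29 October 2018.
Product Clearance Extension: 1323 days claimed exceeds the 1104-day cap, so +1104 days → 6 November 2021.

2021-11-06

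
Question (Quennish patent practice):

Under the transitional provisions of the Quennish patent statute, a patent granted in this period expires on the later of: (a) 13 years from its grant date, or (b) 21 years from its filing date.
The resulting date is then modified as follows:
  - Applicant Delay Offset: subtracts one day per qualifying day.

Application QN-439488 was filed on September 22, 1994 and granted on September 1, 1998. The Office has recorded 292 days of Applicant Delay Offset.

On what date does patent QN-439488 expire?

2014-12-04

(a) grant + 13 years → 1 September 2011.
(b) filing + 21 years → 22 September 2015.
Later of the two: 22 September 2015.
Applicant Delay Offset: −292 days → 4 December 2014.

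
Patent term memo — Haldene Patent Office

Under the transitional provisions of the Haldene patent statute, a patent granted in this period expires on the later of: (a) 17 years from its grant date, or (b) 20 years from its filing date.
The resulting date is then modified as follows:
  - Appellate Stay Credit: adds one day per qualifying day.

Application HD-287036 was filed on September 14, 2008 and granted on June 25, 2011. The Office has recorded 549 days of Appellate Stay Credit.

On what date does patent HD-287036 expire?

March 17, 2030

(a) grant + 17 years → 25 June 2028.
(b) filing + 20 years → 14 September 2028.
Later of the two: 14 September 2028.
Appellate Stay Credit: +549 days → 17 March 2030.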